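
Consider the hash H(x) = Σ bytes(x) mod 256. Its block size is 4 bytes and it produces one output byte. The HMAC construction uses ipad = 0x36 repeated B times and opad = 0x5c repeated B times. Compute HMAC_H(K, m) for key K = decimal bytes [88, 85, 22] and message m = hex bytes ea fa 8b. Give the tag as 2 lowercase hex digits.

49

Key decimal bytes [88, 85, 22] = 58 55 16 is 3 bytes ≤ B = 4; zero-pad to 4 bytes: K' = 58 55 16 00.
K' ⊕ ipad = 6e 63 20 36.  K' ⊕ opad = 04 09 4a 5c.
Inner input = (K'⊕ipad) ∥ m = 6e 63 20 36 ∥ ea fa 8b.
Inner hash: sum = 110+99+32+54+234+250+139 = 918; mod 256 = 150 → 96.
Outer input = (K'⊕opad) ∥ inner = 04 09 4a 5c ∥ 96.
Outer hash (tag): sum = 4+9+74+92+150 = 329; mod 256 = 73 → 49.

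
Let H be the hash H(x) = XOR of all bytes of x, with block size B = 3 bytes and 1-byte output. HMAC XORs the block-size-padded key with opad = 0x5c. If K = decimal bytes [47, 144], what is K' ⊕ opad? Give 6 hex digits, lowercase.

Key decimal bytes [47, 144] = 2f 90 is 2 bytes ≤ B = 3; zero-pad to 3 bytes: K' = 2f 90 00.
XOR each byte with 0x5c: 2f⊕5c=73, 90⊕5c=cc, 00⊕5c=5c.

73cc5c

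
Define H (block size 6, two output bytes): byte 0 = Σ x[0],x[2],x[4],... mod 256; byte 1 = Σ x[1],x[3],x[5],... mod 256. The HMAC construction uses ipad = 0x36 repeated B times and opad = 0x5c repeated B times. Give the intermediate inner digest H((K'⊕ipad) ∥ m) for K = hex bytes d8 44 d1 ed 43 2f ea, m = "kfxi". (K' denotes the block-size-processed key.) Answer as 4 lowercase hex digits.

2f91

Key hex bytes d8 44 d1 ed 43 2f ea is 7 bytes > B = 6, so hash it first: H(key) = d6 60, then zero-pad to 6 bytes: K' = d6 60 00 00 00 00.
K' ⊕ ipad = e0 56 36 36 36 36.
Inner input = e0 56 36 36 36 36 ∥ 6b 66 78 69.
Inner hash: even-index sum = 559 mod 256 = 47; odd-index sum = 401 mod 256 = 145 → 2f 91.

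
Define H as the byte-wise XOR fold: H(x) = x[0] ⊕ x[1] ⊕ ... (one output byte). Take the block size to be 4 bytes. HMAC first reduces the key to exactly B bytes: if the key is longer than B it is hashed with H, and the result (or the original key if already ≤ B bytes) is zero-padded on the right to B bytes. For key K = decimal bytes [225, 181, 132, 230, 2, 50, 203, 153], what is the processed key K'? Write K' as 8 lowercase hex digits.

|K| = 8 > B = 4, so first hash the key.
H(K): XOR e1⊕b5⊕84⊕e6⊕02⊕32⊕cb⊕99 = 54.
Zero-pad H(K) = 54 to 4 bytes: K' = 54 00 00 00.

54000000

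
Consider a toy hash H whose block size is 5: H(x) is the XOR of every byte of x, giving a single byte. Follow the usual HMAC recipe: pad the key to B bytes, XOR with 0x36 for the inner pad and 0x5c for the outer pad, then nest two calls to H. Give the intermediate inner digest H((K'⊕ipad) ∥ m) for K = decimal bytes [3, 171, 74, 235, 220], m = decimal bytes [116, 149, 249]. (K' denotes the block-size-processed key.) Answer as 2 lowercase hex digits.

Key decimal bytes [3, 171, 74, 235, 220] = 03 ab 4a eb dc is exactly B = 5 bytes: K' = 03 ab 4a eb dc.
K' ⊕ ipad = 35 9d 7c dd ea.
Inner input = 35 9d 7c dd ea ∥ 74 95 f9.
Inner hash: XOR 35⊕9d⊕7c⊕dd⊕ea⊕74⊕95⊕f9 = fb.

fb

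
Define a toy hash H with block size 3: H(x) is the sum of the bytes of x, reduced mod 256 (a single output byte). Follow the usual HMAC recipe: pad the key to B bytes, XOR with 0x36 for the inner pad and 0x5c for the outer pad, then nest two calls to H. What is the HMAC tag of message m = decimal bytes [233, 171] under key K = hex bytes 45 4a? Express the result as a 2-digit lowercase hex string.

44

Key hex bytes 45 4a is 2 bytes ≤ B = 3; zero-pad to 3 bytes: K' = 45 4a 00.
K' ⊕ ipad = 73 7c 36.  K' ⊕ opad = 19 16 5c.
Inner input = (K'⊕ipad) ∥ m = 73 7c 36 ∥ e9 ab.
Inner hash: sum = 115+124+54+233+171 = 697; mod 256 = 185 → b9.
Outer input = (K'⊕opad) ∥ inner = 19 16 5c ∥ b9.
Outer hash (tag): sum = 25+22+92+185 = 324; mod 256 = 68 → 44.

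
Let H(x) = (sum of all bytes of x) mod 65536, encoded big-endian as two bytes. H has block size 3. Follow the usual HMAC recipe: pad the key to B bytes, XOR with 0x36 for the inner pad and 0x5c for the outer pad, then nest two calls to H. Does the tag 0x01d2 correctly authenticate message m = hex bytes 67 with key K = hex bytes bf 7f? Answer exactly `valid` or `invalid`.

Key hex bytes bf 7f is 2 bytes ≤ B = 3; zero-pad to 3 bytes: K' = bf 7f 00.
K' ⊕ ipad = 89 49 36; K' ⊕ opad = e3 23 5c.
Inner hash: sum = 137+73+54+103 = 367 → 01 6f.
Outer hash (recomputed tag): sum = 227+35+92+1+111 = 466 → 01 d2.
Recomputed tag = 01d2; claimed = 01d2 → match.

valid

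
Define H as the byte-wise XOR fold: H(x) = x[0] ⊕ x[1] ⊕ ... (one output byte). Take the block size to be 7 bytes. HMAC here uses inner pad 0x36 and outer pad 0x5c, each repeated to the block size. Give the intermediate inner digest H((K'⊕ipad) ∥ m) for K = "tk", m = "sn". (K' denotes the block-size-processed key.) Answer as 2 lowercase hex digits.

Key "tk" = 74 6b is 2 bytes ≤ B = 7; zero-pad to 7 bytes: K' = 74 6b 00 00 00 00 00.
K' ⊕ ipad = 42 5d 36 36 36 36 36.
Inner input = 42 5d 36 36 36 36 36 ∥ 73 6e.
Inner hash: XOR 42⊕5d⊕36⊕36⊕36⊕36⊕36⊕73⊕6e = 34.

34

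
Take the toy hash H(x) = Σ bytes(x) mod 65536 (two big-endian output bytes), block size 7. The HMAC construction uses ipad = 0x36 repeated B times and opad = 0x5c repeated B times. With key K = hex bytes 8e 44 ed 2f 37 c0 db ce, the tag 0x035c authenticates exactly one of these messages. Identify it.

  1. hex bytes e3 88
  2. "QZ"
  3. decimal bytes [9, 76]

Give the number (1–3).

1

Key hex bytes 8e 44 ed 2f 37 c0 db ce is 8 bytes > B = 7, so hash it first: H(key) = 04 8e, then zero-pad to 7 bytes: K' = 04 8e 00 00 00 00 00.
K' ⊕ ipad = 32 b8 36 36 36 36 36; K' ⊕ opad = 58 d2 5c 5c 5c 5c 5c.
m1: inner = H(32 b8 36 36 36 36 36 e3 88) = 03 63; tag = H(58 d2 5c 5c 5c 5c 5c 03 63) = 035c ← matches
m2: inner = H(32 b8 36 36 36 36 36 51 5a) = 02 a3; tag = H(58 d2 5c 5c 5c 5c 5c 02 a3) = 039b
m3: inner = H(32 b8 36 36 36 36 36 09 4c) = 02 4d; tag = H(58 d2 5c 5c 5c 5c 5c 02 4d) = 0345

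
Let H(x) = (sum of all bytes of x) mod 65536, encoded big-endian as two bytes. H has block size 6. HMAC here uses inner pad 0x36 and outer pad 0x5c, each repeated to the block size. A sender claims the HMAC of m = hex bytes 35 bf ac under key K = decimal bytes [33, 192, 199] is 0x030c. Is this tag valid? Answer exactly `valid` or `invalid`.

Key decimal bytes [33, 192, 199] = 21 c0 c7 is 3 bytes ≤ B = 6; zero-pad to 6 bytes: K' = 21 c0 c7 00 00 00.
K' ⊕ ipad = 17 f6 f1 36 36 36; K' ⊕ opad = 7d 9c 9b 5c 5c 5c.
Inner hash: sum = 23+246+241+54+54+54+53+191+172 = 1088 → 04 40.
Outer hash (recomputed tag): sum = 125+156+155+92+92+92+4+64 = 780 → 03 0c.
Recomputed tag = 030c; claimed = 030c → match.

valid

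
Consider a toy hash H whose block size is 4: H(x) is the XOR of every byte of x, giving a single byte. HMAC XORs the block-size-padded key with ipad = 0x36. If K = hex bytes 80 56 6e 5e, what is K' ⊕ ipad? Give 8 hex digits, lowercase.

b6605868

Key hex bytes 80 56 6e 5e is exactly B = 4 bytes: K' = 80 56 6e 5e.
XOR each byte with 0x36: 80⊕36=b6, 56⊕36=60, 6e⊕36=58, 5e⊕36=68.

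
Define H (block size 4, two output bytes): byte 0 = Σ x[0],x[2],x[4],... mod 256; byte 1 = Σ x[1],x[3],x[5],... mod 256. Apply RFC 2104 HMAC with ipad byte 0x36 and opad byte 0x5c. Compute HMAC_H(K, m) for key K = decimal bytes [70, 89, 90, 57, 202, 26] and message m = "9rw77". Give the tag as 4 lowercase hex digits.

0bc5

Key decimal bytes [70, 89, 90, 57, 202, 26] = 46 59 5a 39 ca 1a is 6 bytes > B = 4, so hash it first: H(key) = 6a ac, then zero-pad to 4 bytes: K' = 6a ac 00 00.
K' ⊕ ipad = 5c 9a 36 36.  K' ⊕ opad = 36 f0 5c 5c.
Inner input = (K'⊕ipad) ∥ m = 5c 9a 36 36 ∥ 39 72 77 37 37.
Inner hash: even-index sum = 377 mod 256 = 121; odd-index sum = 377 mod 256 = 121 → 79 79.
Outer input = (K'⊕opad) ∥ inner = 36 f0 5c 5c ∥ 79 79.
Outer hash (tag): even-index sum = 267 mod 256 = 11; odd-index sum = 453 mod 256 = 197 → 0b c5.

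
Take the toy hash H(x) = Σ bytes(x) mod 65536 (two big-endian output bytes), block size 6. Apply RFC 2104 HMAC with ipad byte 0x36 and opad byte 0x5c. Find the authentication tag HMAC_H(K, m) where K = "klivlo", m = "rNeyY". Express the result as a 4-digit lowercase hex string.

Key "klivlo" = 6b 6c 69 76 6c 6f is exactly B = 6 bytes: K' = 6b 6c 69 76 6c 6f.
K' ⊕ ipad = 5d 5a 5f 40 5a 59.  K' ⊕ opad = 37 30 35 2a 30 33.
Inner input = (K'⊕ipad) ∥ m = 5d 5a 5f 40 5a 59 ∥ 72 4e 65 79 59.
Inner hash: sum = 93+90+95+64+90+89+114+78+101+121+89 = 1024 → 04 00.
Outer input = (K'⊕opad) ∥ inner = 37 30 35 2a 30 33 ∥ 04 00.
Outer hash (tag): sum = 55+48+53+42+48+51+4+0 = 301 → 01 2d.

012d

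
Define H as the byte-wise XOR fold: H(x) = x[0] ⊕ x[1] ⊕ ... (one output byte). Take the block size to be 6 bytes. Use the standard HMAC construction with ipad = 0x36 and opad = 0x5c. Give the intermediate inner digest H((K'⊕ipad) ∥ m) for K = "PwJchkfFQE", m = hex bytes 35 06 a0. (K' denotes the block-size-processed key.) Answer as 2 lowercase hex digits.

Key "PwJchkfFQE" = 50 77 4a 63 68 6b 66 46 51 45 is 10 bytes > B = 6, so hash it first: H(key) = 39, then zero-pad to 6 bytes: K' = 39 00 00 00 00 00.
K' ⊕ ipad = 0f 36 36 36 36 36.
Inner input = 0f 36 36 36 36 36 ∥ 35 06 a0.
Inner hash: XOR 0f⊕36⊕36⊕36⊕36⊕36⊕35⊕06⊕a0 = aa.

aa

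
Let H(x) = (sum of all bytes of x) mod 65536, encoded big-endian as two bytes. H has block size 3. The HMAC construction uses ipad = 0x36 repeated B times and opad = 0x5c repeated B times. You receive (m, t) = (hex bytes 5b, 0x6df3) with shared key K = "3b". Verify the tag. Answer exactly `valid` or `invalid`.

Key "3b" = 33 62 is 2 bytes ≤ B = 3; zero-pad to 3 bytes: K' = 33 62 00.
K' ⊕ ipad = 05 54 36; K' ⊕ opad = 6f 3e 5c.
Inner hash: sum = 5+84+54+91 = 234 → 00 ea.
Outer hash (recomputed tag): sum = 111+62+92+0+234 = 499 → 01 f3.
Recomputed tag = 01f3; claimed = 6df3 → mismatch.

invalid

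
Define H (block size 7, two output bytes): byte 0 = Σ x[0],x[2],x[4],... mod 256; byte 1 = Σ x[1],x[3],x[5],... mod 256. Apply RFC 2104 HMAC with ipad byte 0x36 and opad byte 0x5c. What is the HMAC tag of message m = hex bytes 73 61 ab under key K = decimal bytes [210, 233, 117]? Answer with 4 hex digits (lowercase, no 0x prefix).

Key decimal bytes [210, 233, 117] = d2 e9 75 is 3 bytes ≤ B = 7; zero-pad to 7 bytes: K' = d2 e9 75 00 00 00 00.
K' ⊕ ipad = e4 df 43 36 36 36 36.  K' ⊕ opad = 8e b5 29 5c 5c 5c 5c.
Inner input = (K'⊕ipad) ∥ m = e4 df 43 36 36 36 36 ∥ 73 61 ab.
Inner hash: even-index sum = 500 mod 256 = 244; odd-index sum = 617 mod 256 = 105 → f4 69.
Outer input = (K'⊕opad) ∥ inner = 8e b5 29 5c 5c 5c 5c ∥ f4 69.
Outer hash (tag): even-index sum = 472 mod 256 = 216; odd-index sum = 609 mod 256 = 97 → d8 61.

d861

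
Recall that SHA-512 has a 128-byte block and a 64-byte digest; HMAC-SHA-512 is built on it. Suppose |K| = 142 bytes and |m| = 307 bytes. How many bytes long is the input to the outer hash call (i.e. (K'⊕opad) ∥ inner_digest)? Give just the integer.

Key is 142 > 128 bytes, so it is hashed to 64 bytes then zero-padded to 128: |K'| = 128.
Outer input = (K'⊕opad) ∥ H(inner) → 128 + 64 = 192 bytes.

192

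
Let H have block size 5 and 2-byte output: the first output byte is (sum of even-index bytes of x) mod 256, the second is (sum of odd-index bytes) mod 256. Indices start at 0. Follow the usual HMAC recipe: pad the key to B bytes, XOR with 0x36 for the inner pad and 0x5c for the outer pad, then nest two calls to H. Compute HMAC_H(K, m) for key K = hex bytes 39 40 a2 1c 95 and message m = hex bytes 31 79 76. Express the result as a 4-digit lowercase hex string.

Key hex bytes 39 40 a2 1c 95 is exactly B = 5 bytes: K' = 39 40 a2 1c 95.
K' ⊕ ipad = 0f 76 94 2a a3.  K' ⊕ opad = 65 1c fe 40 c9.
Inner input = (K'⊕ipad) ∥ m = 0f 76 94 2a a3 ∥ 31 79 76.
Inner hash: even-index sum = 447 mod 256 = 191; odd-index sum = 327 mod 256 = 71 → bf 47.
Outer input = (K'⊕opad) ∥ inner = 65 1c fe 40 c9 ∥ bf 47.
Outer hash (tag): even-index sum = 627 mod 256 = 115; odd-index sum = 283 mod 256 = 27 → 73 1b.

731b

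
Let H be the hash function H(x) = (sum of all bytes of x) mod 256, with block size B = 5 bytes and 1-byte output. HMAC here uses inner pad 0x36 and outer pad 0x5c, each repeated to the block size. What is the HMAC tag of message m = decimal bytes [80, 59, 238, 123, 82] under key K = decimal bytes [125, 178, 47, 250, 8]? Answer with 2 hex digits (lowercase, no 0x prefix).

Key decimal bytes [125, 178, 47, 250, 8] = 7d b2 2f fa 08 is exactly B = 5 bytes: K' = 7d b2 2f fa 08.
K' ⊕ ipad = 4b 84 19 cc 3e.  K' ⊕ opad = 21 ee 73 a6 54.
Inner input = (K'⊕ipad) ∥ m = 4b 84 19 cc 3e ∥ 50 3b ee 7b 52.
Inner hash: sum = 75+132+25+204+62+80+59+238+123+82 = 1080; mod 256 = 56 → 38.
Outer input = (K'⊕opad) ∥ inner = 21 ee 73 a6 54 ∥ 38.
Outer hash (tag): sum = 33+238+115+166+84+56 = 692; mod 256 = 180 → b4.

b4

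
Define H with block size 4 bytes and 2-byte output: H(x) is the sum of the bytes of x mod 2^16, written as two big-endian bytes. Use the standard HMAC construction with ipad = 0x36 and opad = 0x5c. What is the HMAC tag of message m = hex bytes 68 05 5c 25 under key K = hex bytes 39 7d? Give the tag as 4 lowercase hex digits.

Key hex bytes 39 7d is 2 bytes ≤ B = 4; zero-pad to 4 bytes: K' = 39 7d 00 00.
K' ⊕ ipad = 0f 4b 36 36.  K' ⊕ opad = 65 21 5c 5c.
Inner input = (K'⊕ipad) ∥ m = 0f 4b 36 36 ∥ 68 05 5c 25.
Inner hash: sum = 15+75+54+54+104+5+92+37 = 436 → 01 b4.
Outer input = (K'⊕opad) ∥ inner = 65 21 5c 5c ∥ 01 b4.
Outer hash (tag): sum = 101+33+92+92+1+180 = 499 → 01 f3.

01f3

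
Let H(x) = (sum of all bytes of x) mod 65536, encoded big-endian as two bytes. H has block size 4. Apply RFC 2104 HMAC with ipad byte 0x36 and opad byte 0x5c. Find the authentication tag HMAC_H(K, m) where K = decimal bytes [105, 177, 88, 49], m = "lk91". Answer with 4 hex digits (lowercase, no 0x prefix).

0231

Key decimal bytes [105, 177, 88, 49] = 69 b1 58 31 is exactly B = 4 bytes: K' = 69 b1 58 31.
K' ⊕ ipad = 5f 87 6e 07.  K' ⊕ opad = 35 ed 04 6d.
Inner input = (K'⊕ipad) ∥ m = 5f 87 6e 07 ∥ 6c 6b 39 31.
Inner hash: sum = 95+135+110+7+108+107+57+49 = 668 → 02 9c.
Outer input = (K'⊕opad) ∥ inner = 35 ed 04 6d ∥ 02 9c.
Outer hash (tag): sum = 53+237+4+109+2+156 = 561 → 02 31.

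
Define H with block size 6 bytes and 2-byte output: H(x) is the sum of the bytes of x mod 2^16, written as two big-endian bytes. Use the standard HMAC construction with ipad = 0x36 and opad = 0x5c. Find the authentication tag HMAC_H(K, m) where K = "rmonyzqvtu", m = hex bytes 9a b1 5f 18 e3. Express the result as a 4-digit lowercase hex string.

Key "rmonyzqvtu" = 72 6d 6f 6e 79 7a 71 76 74 75 is 10 bytes > B = 6, so hash it first: H(key) = 04 7f, then zero-pad to 6 bytes: K' = 04 7f 00 00 00 00.
K' ⊕ ipad = 32 49 36 36 36 36.  K' ⊕ opad = 58 23 5c 5c 5c 5c.
Inner input = (K'⊕ipad) ∥ m = 32 49 36 36 36 36 ∥ 9a b1 5f 18 e3.
Inner hash: sum = 50+73+54+54+54+54+154+177+95+24+227 = 1016 → 03 f8.
Outer input = (K'⊕opad) ∥ inner = 58 23 5c 5c 5c 5c ∥ 03 f8.
Outer hash (tag): sum = 88+35+92+92+92+92+3+248 = 742 → 02 e6.

02e6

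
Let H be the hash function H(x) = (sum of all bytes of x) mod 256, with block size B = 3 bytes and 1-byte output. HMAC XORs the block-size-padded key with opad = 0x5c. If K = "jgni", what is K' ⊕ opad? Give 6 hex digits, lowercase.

f45c5c

Key "jgni" = 6a 67 6e 69 is 4 bytes > B = 3, so hash it first: H(key) = a8, then zero-pad to 3 bytes: K' = a8 00 00.
XOR each byte with 0x5c: a8⊕5c=f4, 00⊕5c=5c, 00⊕5c=5c.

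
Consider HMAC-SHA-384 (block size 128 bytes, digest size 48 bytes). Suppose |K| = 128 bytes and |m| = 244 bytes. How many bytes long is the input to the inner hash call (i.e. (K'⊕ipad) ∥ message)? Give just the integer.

Key is 128 ≤ 128 bytes, zero-padded: |K'| = 128.
Inner input = (K'⊕ipad) ∥ m → 128 + 244 = 372 bytes.

372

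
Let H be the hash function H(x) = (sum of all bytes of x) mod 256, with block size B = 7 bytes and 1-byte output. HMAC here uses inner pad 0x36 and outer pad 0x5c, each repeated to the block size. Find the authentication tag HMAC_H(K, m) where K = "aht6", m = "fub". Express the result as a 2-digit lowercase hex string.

ed

Key "aht6" = 61 68 74 36 is 4 bytes ≤ B = 7; zero-pad to 7 bytes: K' = 61 68 74 36 00 00 00.
K' ⊕ ipad = 57 5e 42 00 36 36 36.  K' ⊕ opad = 3d 34 28 6a 5c 5c 5c.
Inner input = (K'⊕ipad) ∥ m = 57 5e 42 00 36 36 36 ∥ 66 75 62.
Inner hash: sum = 87+94+66+0+54+54+54+102+117+98 = 726; mod 256 = 214 → d6.
Outer input = (K'⊕opad) ∥ inner = 3d 34 28 6a 5c 5c 5c ∥ d6.
Outer hash (tag): sum = 61+52+40+106+92+92+92+214 = 749; mod 256 = 237 → ed.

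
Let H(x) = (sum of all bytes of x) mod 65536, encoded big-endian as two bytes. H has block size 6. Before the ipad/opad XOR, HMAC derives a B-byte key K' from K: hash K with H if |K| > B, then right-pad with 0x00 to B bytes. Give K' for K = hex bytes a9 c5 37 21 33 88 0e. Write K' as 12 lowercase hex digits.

|K| = 7 > B = 6, so first hash the key.
H(K): sum = 169+197+55+33+51+136+14 = 655 → 02 8f.
Zero-pad H(K) = 02 8f to 6 bytes: K' = 02 8f 00 00 00 00.

028f00000000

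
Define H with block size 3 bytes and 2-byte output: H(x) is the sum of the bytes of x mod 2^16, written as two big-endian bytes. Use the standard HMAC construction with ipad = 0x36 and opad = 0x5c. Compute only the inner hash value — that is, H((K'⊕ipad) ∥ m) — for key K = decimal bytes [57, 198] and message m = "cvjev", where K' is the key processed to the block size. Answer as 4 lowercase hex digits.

0353

Key decimal bytes [57, 198] = 39 c6 is 2 bytes ≤ B = 3; zero-pad to 3 bytes: K' = 39 c6 00.
K' ⊕ ipad = 0f f0 36.
Inner input = 0f f0 36 ∥ 63 76 6a 65 76.
Inner hash: sum = 15+240+54+99+118+106+101+118 = 851 → 03 53.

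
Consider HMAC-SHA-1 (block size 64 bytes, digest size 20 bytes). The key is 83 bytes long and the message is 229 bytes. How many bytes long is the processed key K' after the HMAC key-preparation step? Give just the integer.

64

Key is 83 > 64 bytes, so it is hashed to 20 bytes then zero-padded to 64: |K'| = 64.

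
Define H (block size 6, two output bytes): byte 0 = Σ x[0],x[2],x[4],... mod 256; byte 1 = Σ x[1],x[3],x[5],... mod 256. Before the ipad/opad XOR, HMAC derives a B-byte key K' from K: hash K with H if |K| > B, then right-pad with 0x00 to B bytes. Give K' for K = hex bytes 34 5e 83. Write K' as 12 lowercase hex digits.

345e83000000

Key hex bytes 34 5e 83 is 3 bytes ≤ B = 6; zero-pad to 6 bytes: K' = 34 5e 83 00 00 00.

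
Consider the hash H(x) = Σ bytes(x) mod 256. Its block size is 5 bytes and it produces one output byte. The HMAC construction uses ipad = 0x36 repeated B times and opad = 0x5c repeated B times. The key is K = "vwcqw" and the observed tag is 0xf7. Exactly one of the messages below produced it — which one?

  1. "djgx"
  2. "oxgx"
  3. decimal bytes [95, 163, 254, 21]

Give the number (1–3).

Key "vwcqw" = 76 77 63 71 77 is exactly B = 5 bytes: K' = 76 77 63 71 77.
K' ⊕ ipad = 40 41 55 47 41; K' ⊕ opad = 2a 2b 3f 2d 2b.
m1: inner = H(40 41 55 47 41 64 6a 67 78) = 0b; tag = H(2a 2b 3f 2d 2b 0b) = f7 ← matches
m2: inner = H(40 41 55 47 41 6f 78 67 78) = 24; tag = H(2a 2b 3f 2d 2b 24) = 10
m3: inner = H(40 41 55 47 41 5f a3 fe 15) = 73; tag = H(2a 2b 3f 2d 2b 73) = 5f

1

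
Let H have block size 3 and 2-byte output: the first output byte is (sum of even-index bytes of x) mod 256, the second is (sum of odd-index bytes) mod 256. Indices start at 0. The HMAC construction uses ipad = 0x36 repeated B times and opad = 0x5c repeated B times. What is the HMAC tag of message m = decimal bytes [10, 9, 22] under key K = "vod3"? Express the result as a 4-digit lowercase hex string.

9629

Key "vod3" = 76 6f 64 33 is 4 bytes > B = 3, so hash it first: H(key) = da a2, then zero-pad to 3 bytes: K' = da a2 00.
K' ⊕ ipad = ec 94 36.  K' ⊕ opad = 86 fe 5c.
Inner input = (K'⊕ipad) ∥ m = ec 94 36 ∥ 0a 09 16.
Inner hash: even-index sum = 299 mod 256 = 43; odd-index sum = 180 mod 256 = 180 → 2b b4.
Outer input = (K'⊕opad) ∥ inner = 86 fe 5c ∥ 2b b4.
Outer hash (tag): even-index sum = 406 mod 256 = 150; odd-index sum = 297 mod 256 = 41 → 96 29.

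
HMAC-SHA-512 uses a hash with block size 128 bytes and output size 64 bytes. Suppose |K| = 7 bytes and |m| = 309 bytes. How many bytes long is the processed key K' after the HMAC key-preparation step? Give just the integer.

128

Key is 7 ≤ 128 bytes, zero-padded: |K'| = 128.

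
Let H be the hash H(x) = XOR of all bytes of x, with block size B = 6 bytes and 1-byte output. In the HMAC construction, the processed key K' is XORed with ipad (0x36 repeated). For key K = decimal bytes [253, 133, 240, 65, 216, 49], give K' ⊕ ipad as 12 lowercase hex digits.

cbb3c677ee07

Key decimal bytes [253, 133, 240, 65, 216, 49] = fd 85 f0 41 d8 31 is exactly B = 6 bytes: K' = fd 85 f0 41 d8 31.
XOR each byte with 0x36: fd⊕36=cb, 85⊕36=b3, f0⊕36=c6, 41⊕36=77, d8⊕36=ee, 31⊕36=07.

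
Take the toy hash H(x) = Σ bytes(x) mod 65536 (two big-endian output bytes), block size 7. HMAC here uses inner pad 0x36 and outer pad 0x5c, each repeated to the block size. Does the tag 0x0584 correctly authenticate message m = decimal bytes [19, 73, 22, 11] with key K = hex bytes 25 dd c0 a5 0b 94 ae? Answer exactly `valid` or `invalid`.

Key hex bytes 25 dd c0 a5 0b 94 ae is exactly B = 7 bytes: K' = 25 dd c0 a5 0b 94 ae.
K' ⊕ ipad = 13 eb f6 93 3d a2 98; K' ⊕ opad = 79 81 9c f9 57 c8 f2.
Inner hash: sum = 19+235+246+147+61+162+152+19+73+22+11 = 1147 → 04 7b.
Outer hash (recomputed tag): sum = 121+129+156+249+87+200+242+4+123 = 1311 → 05 1f.
Recomputed tag = 051f; claimed = 0584 → mismatch.

invalid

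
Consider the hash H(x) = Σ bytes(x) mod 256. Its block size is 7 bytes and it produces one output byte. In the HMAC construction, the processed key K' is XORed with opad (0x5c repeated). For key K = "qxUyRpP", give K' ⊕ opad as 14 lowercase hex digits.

Key "qxUyRpP" = 71 78 55 79 52 70 50 is exactly B = 7 bytes: K' = 71 78 55 79 52 70 50.
XOR each byte with 0x5c: 71⊕5c=2d, 78⊕5c=24, 55⊕5c=09, 79⊕5c=25, 52⊕5c=0e, 70⊕5c=2c, 50⊕5c=0c.

2d2409250e2c0c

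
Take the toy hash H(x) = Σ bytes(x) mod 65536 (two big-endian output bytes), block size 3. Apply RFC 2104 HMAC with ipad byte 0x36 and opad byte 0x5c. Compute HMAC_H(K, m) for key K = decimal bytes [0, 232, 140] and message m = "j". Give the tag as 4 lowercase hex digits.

021a

Key decimal bytes [0, 232, 140] = 00 e8 8c is exactly B = 3 bytes: K' = 00 e8 8c.
K' ⊕ ipad = 36 de ba.  K' ⊕ opad = 5c b4 d0.
Inner input = (K'⊕ipad) ∥ m = 36 de ba ∥ 6a.
Inner hash: sum = 54+222+186+106 = 568 → 02 38.
Outer input = (K'⊕opad) ∥ inner = 5c b4 d0 ∥ 02 38.
Outer hash (tag): sum = 92+180+208+2+56 = 538 → 02 1a.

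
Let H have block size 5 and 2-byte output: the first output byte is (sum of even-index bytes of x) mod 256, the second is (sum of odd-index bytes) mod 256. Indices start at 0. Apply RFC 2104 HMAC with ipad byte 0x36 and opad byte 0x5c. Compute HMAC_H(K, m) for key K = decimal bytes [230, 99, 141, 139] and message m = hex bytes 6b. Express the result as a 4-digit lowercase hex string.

Key decimal bytes [230, 99, 141, 139] = e6 63 8d 8b is 4 bytes ≤ B = 5; zero-pad to 5 bytes: K' = e6 63 8d 8b 00.
K' ⊕ ipad = d0 55 bb bd 36.  K' ⊕ opad = ba 3f d1 d7 5c.
Inner input = (K'⊕ipad) ∥ m = d0 55 bb bd 36 ∥ 6b.
Inner hash: even-index sum = 449 mod 256 = 193; odd-index sum = 381 mod 256 = 125 → c1 7d.
Outer input = (K'⊕opad) ∥ inner = ba 3f d1 d7 5c ∥ c1 7d.
Outer hash (tag): even-index sum = 612 mod 256 = 100; odd-index sum = 471 mod 256 = 215 → 64 d7.

64d7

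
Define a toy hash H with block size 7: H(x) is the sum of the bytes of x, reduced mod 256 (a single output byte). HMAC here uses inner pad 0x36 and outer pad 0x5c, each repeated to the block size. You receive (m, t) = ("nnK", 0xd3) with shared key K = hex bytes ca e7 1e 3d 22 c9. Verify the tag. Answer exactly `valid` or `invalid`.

valid

Key hex bytes ca e7 1e 3d 22 c9 is 6 bytes ≤ B = 7; zero-pad to 7 bytes: K' = ca e7 1e 3d 22 c9 00.
K' ⊕ ipad = fc d1 28 0b 14 ff 36; K' ⊕ opad = 96 bb 42 61 7e 95 5c.
Inner hash: sum = 252+209+40+11+20+255+54+110+110+75 = 1136; mod 256 = 112 → 70.
Outer hash (recomputed tag): sum = 150+187+66+97+126+149+92+112 = 979; mod 256 = 211 → d3.
Recomputed tag = d3; claimed = d3 → match.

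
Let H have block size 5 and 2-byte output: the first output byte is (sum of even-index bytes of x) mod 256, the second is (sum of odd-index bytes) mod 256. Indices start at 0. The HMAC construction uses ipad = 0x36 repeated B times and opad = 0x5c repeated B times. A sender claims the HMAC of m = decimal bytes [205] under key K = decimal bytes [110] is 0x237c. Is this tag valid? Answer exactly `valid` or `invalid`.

Key decimal bytes [110] = 6e is 1 byte ≤ B = 5; zero-pad to 5 bytes: K' = 6e 00 00 00 00.
K' ⊕ ipad = 58 36 36 36 36; K' ⊕ opad = 32 5c 5c 5c 5c.
Inner hash: even-index sum = 196 mod 256 = 196; odd-index sum = 313 mod 256 = 57 → c4 39.
Outer hash (recomputed tag): even-index sum = 291 mod 256 = 35; odd-index sum = 380 mod 256 = 124 → 23 7c.
Recomputed tag = 237c; claimed = 237c → match.

valid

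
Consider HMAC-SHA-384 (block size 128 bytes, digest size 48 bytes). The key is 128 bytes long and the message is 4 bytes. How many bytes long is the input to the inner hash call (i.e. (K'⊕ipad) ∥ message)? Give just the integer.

Key is 128 ≤ 128 bytes, zero-padded: |K'| = 128.
Inner input = (K'⊕ipad) ∥ m → 128 + 4 = 132 bytes.

132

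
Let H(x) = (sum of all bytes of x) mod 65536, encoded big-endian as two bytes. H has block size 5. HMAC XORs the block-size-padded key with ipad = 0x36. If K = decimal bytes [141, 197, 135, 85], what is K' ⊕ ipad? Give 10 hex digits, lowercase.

Key decimal bytes [141, 197, 135, 85] = 8d c5 87 55 is 4 bytes ≤ B = 5; zero-pad to 5 bytes: K' = 8d c5 87 55 00.
XOR each byte with 0x36: 8d⊕36=bb, c5⊕36=f3, 87⊕36=b1, 55⊕36=63, 00⊕36=36.

bbf3b16336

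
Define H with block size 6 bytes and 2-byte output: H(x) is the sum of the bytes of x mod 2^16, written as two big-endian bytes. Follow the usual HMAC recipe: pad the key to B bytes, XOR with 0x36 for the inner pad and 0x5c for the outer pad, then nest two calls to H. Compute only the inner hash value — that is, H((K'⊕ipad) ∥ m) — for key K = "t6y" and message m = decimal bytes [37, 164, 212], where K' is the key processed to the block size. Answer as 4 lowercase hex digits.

02d0

Key "t6y" = 74 36 79 is 3 bytes ≤ B = 6; zero-pad to 6 bytes: K' = 74 36 79 00 00 00.
K' ⊕ ipad = 42 00 4f 36 36 36.
Inner input = 42 00 4f 36 36 36 ∥ 25 a4 d4.
Inner hash: sum = 66+0+79+54+54+54+37+164+212 = 720 → 02 d0.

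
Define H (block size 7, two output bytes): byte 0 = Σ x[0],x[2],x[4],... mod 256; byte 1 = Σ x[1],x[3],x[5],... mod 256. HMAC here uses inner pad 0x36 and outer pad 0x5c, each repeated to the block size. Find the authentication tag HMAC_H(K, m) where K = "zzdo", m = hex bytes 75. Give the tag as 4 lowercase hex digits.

Key "zzdo" = 7a 7a 64 6f is 4 bytes ≤ B = 7; zero-pad to 7 bytes: K' = 7a 7a 64 6f 00 00 00.
K' ⊕ ipad = 4c 4c 52 59 36 36 36.  K' ⊕ opad = 26 26 38 33 5c 5c 5c.
Inner input = (K'⊕ipad) ∥ m = 4c 4c 52 59 36 36 36 ∥ 75.
Inner hash: even-index sum = 266 mod 256 = 10; odd-index sum = 336 mod 256 = 80 → 0a 50.
Outer input = (K'⊕opad) ∥ inner = 26 26 38 33 5c 5c 5c ∥ 0a 50.
Outer hash (tag): even-index sum = 358 mod 256 = 102; odd-index sum = 191 mod 256 = 191 → 66 bf.

66bf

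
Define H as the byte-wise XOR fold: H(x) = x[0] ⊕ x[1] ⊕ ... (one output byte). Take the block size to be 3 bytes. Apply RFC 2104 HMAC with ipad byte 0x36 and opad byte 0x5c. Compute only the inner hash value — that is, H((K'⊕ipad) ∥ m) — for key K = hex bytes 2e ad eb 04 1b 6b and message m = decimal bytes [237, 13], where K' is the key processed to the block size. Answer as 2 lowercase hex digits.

Key hex bytes 2e ad eb 04 1b 6b is 6 bytes > B = 3, so hash it first: H(key) = 1c, then zero-pad to 3 bytes: K' = 1c 00 00.
K' ⊕ ipad = 2a 36 36.
Inner input = 2a 36 36 ∥ ed 0d.
Inner hash: XOR 2a⊕36⊕36⊕ed⊕0d = ca.

ca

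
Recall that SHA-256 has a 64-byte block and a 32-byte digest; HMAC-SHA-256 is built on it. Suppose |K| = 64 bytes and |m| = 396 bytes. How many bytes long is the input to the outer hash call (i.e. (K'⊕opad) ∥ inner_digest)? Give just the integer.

96

Key is 64 ≤ 64 bytes, zero-padded: |K'| = 64.
Outer input = (K'⊕opad) ∥ H(inner) → 64 + 32 = 96 bytes.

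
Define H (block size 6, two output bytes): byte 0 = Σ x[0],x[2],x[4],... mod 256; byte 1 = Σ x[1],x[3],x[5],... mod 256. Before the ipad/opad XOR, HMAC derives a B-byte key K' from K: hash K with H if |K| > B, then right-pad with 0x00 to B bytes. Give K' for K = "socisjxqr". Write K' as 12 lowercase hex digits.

33b300000000

|K| = 9 > B = 6, so first hash the key.
H(K): even-index sum = 563 mod 256 = 51; odd-index sum = 435 mod 256 = 179 → 33 b3.
Zero-pad H(K) = 33 b3 to 6 bytes: K' = 33 b3 00 00 00 00.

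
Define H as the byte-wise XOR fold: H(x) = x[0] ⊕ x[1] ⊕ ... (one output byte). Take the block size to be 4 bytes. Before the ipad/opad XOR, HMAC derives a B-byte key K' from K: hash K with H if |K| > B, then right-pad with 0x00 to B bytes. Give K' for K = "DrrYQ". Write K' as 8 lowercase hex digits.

|K| = 5 > B = 4, so first hash the key.
H(K): XOR 44⊕72⊕72⊕59⊕51 = 4c.
Zero-pad H(K) = 4c to 4 bytes: K' = 4c 00 00 00.

4c000000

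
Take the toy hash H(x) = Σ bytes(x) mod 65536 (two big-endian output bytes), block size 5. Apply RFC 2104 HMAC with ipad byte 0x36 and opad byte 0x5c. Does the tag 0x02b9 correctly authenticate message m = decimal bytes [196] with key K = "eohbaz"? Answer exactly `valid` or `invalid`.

Key "eohbaz" = 65 6f 68 62 61 7a is 6 bytes > B = 5, so hash it first: H(key) = 02 79, then zero-pad to 5 bytes: K' = 02 79 00 00 00.
K' ⊕ ipad = 34 4f 36 36 36; K' ⊕ opad = 5e 25 5c 5c 5c.
Inner hash: sum = 52+79+54+54+54+196 = 489 → 01 e9.
Outer hash (recomputed tag): sum = 94+37+92+92+92+1+233 = 641 → 02 81.
Recomputed tag = 0281; claimed = 02b9 → mismatch.

invalid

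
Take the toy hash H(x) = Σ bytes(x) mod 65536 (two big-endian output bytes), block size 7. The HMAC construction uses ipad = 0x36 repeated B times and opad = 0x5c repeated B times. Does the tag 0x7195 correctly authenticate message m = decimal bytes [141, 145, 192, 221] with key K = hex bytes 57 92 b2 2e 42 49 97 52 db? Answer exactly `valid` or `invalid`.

invalid

Key hex bytes 57 92 b2 2e 42 49 97 52 db is 9 bytes > B = 7, so hash it first: H(key) = 04 18, then zero-pad to 7 bytes: K' = 04 18 00 00 00 00 00.
K' ⊕ ipad = 32 2e 36 36 36 36 36; K' ⊕ opad = 58 44 5c 5c 5c 5c 5c.
Inner hash: sum = 50+46+54+54+54+54+54+141+145+192+221 = 1065 → 04 29.
Outer hash (recomputed tag): sum = 88+68+92+92+92+92+92+4+41 = 661 → 02 95.
Recomputed tag = 0295; claimed = 7195 → mismatch.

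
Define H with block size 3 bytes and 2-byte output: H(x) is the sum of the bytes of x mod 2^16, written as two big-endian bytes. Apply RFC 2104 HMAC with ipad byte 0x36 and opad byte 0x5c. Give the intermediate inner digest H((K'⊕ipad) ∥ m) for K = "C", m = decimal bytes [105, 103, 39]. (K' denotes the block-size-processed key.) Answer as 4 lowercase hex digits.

01d8

Key "C" = 43 is 1 byte ≤ B = 3; zero-pad to 3 bytes: K' = 43 00 00.
K' ⊕ ipad = 75 36 36.
Inner input = 75 36 36 ∥ 69 67 27.
Inner hash: sum = 117+54+54+105+103+39 = 472 → 01 d8.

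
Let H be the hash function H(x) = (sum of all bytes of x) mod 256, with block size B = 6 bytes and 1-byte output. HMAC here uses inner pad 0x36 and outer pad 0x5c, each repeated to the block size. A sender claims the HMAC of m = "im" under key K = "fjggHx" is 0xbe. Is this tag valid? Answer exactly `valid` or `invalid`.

Key "fjggHx" = 66 6a 67 67 48 78 is exactly B = 6 bytes: K' = 66 6a 67 67 48 78.
K' ⊕ ipad = 50 5c 51 51 7e 4e; K' ⊕ opad = 3a 36 3b 3b 14 24.
Inner hash: sum = 80+92+81+81+126+78+105+109 = 752; mod 256 = 240 → f0.
Outer hash (recomputed tag): sum = 58+54+59+59+20+36+240 = 526; mod 256 = 14 → 0e.
Recomputed tag = 0e; claimed = be → mismatch.

invalid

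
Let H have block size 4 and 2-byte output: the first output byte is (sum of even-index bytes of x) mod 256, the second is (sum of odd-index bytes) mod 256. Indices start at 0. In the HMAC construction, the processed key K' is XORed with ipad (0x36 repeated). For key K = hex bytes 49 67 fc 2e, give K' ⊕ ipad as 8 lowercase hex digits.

Key hex bytes 49 67 fc 2e is exactly B = 4 bytes: K' = 49 67 fc 2e.
XOR each byte with 0x36: 49⊕36=7f, 67⊕36=51, fc⊕36=ca, 2e⊕36=18.

7f51ca18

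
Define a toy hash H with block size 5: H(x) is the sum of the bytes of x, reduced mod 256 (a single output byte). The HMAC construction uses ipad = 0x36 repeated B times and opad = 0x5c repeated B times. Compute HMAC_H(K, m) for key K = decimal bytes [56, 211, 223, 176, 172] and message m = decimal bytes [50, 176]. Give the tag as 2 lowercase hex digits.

Key decimal bytes [56, 211, 223, 176, 172] = 38 d3 df b0 ac is exactly B = 5 bytes: K' = 38 d3 df b0 ac.
K' ⊕ ipad = 0e e5 e9 86 9a.  K' ⊕ opad = 64 8f 83 ec f0.
Inner input = (K'⊕ipad) ∥ m = 0e e5 e9 86 9a ∥ 32 b0.
Inner hash: sum = 14+229+233+134+154+50+176 = 990; mod 256 = 222 → de.
Outer input = (K'⊕opad) ∥ inner = 64 8f 83 ec f0 ∥ de.
Outer hash (tag): sum = 100+143+131+236+240+222 = 1072; mod 256 = 48 → 30.

30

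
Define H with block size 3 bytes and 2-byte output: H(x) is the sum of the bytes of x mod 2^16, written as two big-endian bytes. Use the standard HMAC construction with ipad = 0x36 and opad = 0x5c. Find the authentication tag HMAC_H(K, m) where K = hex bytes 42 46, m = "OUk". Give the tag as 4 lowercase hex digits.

Key hex bytes 42 46 is 2 bytes ≤ B = 3; zero-pad to 3 bytes: K' = 42 46 00.
K' ⊕ ipad = 74 70 36.  K' ⊕ opad = 1e 1a 5c.
Inner input = (K'⊕ipad) ∥ m = 74 70 36 ∥ 4f 55 6b.
Inner hash: sum = 116+112+54+79+85+107 = 553 → 02 29.
Outer input = (K'⊕opad) ∥ inner = 1e 1a 5c ∥ 02 29.
Outer hash (tag): sum = 30+26+92+2+41 = 191 → 00 bf.

00bf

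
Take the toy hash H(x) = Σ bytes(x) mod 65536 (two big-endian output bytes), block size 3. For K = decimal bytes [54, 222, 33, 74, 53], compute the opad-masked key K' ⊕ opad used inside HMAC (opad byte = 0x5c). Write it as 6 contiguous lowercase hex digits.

5de85c

Key decimal bytes [54, 222, 33, 74, 53] = 36 de 21 4a 35 is 5 bytes > B = 3, so hash it first: H(key) = 01 b4, then zero-pad to 3 bytes: K' = 01 b4 00.
XOR each byte with 0x5c: 01⊕5c=5d, b4⊕5c=e8, 00⊕5c=5c.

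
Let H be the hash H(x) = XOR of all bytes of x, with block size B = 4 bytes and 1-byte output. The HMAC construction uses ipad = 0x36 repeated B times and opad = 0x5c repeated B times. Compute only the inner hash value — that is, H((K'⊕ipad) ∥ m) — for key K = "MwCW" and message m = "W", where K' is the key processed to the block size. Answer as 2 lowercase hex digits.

Key "MwCW" = 4d 77 43 57 is exactly B = 4 bytes: K' = 4d 77 43 57.
K' ⊕ ipad = 7b 41 75 61.
Inner input = 7b 41 75 61 ∥ 57.
Inner hash: XOR 7b⊕41⊕75⊕61⊕57 = 79.

79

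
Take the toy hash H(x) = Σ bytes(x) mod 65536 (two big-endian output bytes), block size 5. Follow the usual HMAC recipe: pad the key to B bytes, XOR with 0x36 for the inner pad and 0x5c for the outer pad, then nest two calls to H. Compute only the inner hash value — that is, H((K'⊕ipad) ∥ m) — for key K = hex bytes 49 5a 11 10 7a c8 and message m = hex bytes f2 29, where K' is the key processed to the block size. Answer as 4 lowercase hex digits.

Key hex bytes 49 5a 11 10 7a c8 is 6 bytes > B = 5, so hash it first: H(key) = 02 06, then zero-pad to 5 bytes: K' = 02 06 00 00 00.
K' ⊕ ipad = 34 30 36 36 36.
Inner input = 34 30 36 36 36 ∥ f2 29.
Inner hash: sum = 52+48+54+54+54+242+41 = 545 → 02 21.

0221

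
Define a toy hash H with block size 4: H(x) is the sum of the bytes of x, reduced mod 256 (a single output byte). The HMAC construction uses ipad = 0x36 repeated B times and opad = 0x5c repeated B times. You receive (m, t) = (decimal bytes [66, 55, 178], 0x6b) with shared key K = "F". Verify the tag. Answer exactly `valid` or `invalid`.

Key "F" = 46 is 1 byte ≤ B = 4; zero-pad to 4 bytes: K' = 46 00 00 00.
K' ⊕ ipad = 70 36 36 36; K' ⊕ opad = 1a 5c 5c 5c.
Inner hash: sum = 112+54+54+54+66+55+178 = 573; mod 256 = 61 → 3d.
Outer hash (recomputed tag): sum = 26+92+92+92+61 = 363; mod 256 = 107 → 6b.
Recomputed tag = 6b; claimed = 6b → match.

valid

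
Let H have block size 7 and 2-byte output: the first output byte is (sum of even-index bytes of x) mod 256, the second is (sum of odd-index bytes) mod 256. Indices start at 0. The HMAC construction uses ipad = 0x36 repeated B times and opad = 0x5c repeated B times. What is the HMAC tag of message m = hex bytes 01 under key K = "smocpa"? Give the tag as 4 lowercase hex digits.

f2c7

Key "smocpa" = 73 6d 6f 63 70 61 is 6 bytes ≤ B = 7; zero-pad to 7 bytes: K' = 73 6d 6f 63 70 61 00.
K' ⊕ ipad = 45 5b 59 55 46 57 36.  K' ⊕ opad = 2f 31 33 3f 2c 3d 5c.
Inner input = (K'⊕ipad) ∥ m = 45 5b 59 55 46 57 36 ∥ 01.
Inner hash: even-index sum = 282 mod 256 = 26; odd-index sum = 264 mod 256 = 8 → 1a 08.
Outer input = (K'⊕opad) ∥ inner = 2f 31 33 3f 2c 3d 5c ∥ 1a 08.
Outer hash (tag): even-index sum = 242 mod 256 = 242; odd-index sum = 199 mod 256 = 199 → f2 c7.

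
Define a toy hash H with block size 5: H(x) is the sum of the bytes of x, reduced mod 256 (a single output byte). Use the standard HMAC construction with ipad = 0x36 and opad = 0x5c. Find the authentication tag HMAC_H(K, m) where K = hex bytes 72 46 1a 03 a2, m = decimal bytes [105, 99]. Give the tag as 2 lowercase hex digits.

Key hex bytes 72 46 1a 03 a2 is exactly B = 5 bytes: K' = 72 46 1a 03 a2.
K' ⊕ ipad = 44 70 2c 35 94.  K' ⊕ opad = 2e 1a 46 5f fe.
Inner input = (K'⊕ipad) ∥ m = 44 70 2c 35 94 ∥ 69 63.
Inner hash: sum = 68+112+44+53+148+105+99 = 629; mod 256 = 117 → 75.
Outer input = (K'⊕opad) ∥ inner = 2e 1a 46 5f fe ∥ 75.
Outer hash (tag): sum = 46+26+70+95+254+117 = 608; mod 256 = 96 → 60.

60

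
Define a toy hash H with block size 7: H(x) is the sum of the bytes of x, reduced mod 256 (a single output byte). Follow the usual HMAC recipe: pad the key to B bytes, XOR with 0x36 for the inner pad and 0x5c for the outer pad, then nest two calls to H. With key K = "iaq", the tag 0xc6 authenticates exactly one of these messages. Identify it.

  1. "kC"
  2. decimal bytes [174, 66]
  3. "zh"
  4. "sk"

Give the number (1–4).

Key "iaq" = 69 61 71 is 3 bytes ≤ B = 7; zero-pad to 7 bytes: K' = 69 61 71 00 00 00 00.
K' ⊕ ipad = 5f 57 47 36 36 36 36; K' ⊕ opad = 35 3d 2d 5c 5c 5c 5c.
m1: inner = H(5f 57 47 36 36 36 36 6b 43) = 83; tag = H(35 3d 2d 5c 5c 5c 5c 83) = 92
m2: inner = H(5f 57 47 36 36 36 36 ae 42) = c5; tag = H(35 3d 2d 5c 5c 5c 5c c5) = d4
m3: inner = H(5f 57 47 36 36 36 36 7a 68) = b7; tag = H(35 3d 2d 5c 5c 5c 5c b7) = c6 ← matches
m4: inner = H(5f 57 47 36 36 36 36 73 6b) = b3; tag = H(35 3d 2d 5c 5c 5c 5c b3) = c2

3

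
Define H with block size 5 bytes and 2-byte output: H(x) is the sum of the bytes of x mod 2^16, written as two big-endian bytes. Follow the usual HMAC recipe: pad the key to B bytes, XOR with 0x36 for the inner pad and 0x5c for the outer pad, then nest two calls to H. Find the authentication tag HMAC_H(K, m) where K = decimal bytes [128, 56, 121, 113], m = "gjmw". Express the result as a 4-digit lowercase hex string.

0236

Key decimal bytes [128, 56, 121, 113] = 80 38 79 71 is 4 bytes ≤ B = 5; zero-pad to 5 bytes: K' = 80 38 79 71 00.
K' ⊕ ipad = b6 0e 4f 47 36.  K' ⊕ opad = dc 64 25 2d 5c.
Inner input = (K'⊕ipad) ∥ m = b6 0e 4f 47 36 ∥ 67 6a 6d 77.
Inner hash: sum = 182+14+79+71+54+103+106+109+119 = 837 → 03 45.
Outer input = (K'⊕opad) ∥ inner = dc 64 25 2d 5c ∥ 03 45.
Outer hash (tag): sum = 220+100+37+45+92+3+69 = 566 → 02 36.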